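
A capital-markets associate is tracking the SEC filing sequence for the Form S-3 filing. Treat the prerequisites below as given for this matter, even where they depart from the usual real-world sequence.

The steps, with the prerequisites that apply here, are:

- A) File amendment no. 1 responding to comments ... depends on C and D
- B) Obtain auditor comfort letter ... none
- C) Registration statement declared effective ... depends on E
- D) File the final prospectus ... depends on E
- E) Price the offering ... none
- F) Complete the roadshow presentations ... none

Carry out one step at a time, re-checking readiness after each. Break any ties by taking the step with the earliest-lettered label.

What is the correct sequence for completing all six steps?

B, E and F have no prerequisites; B has the earlier label, so B is first.
Ready: E and F. E has the earlier label → E.
C and D now also ready, so the ready set is {C, D, F}; C has the earlier label → C.
Ready: D and F. D has the earlier label → D.
A now also ready, so the ready set is {A, F}; A has the earlier label → A.
Next only F has its prerequisites met → F.

B, E, C, D, A, F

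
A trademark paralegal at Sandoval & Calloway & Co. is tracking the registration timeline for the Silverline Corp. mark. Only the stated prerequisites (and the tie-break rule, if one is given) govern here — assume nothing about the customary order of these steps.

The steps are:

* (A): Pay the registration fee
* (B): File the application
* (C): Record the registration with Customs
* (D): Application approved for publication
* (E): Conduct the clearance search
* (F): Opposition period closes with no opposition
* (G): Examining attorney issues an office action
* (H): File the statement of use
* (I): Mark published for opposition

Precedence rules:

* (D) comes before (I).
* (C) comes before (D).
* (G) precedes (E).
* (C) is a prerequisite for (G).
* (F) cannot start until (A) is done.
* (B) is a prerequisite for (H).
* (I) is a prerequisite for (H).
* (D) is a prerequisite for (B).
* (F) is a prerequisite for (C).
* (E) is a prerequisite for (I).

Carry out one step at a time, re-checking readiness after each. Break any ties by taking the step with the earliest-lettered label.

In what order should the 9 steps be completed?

(A), (F), (C), (D), (B), (G), (E), (I), (H)

Only (A) has no prerequisites, so it is first.
Next only (F) has its prerequisites met → (F).
That leaves (C) as the only ready step → (C).
(D) and (G) are both available; (D) has the earlier label → (D).
(B) now also ready, so the ready set is {(B), (G)}; (B) has the earlier label → (B).
(G) needed (C), now all done → (G).
(E) is the only step now ready → (E).
That leaves (I) as the only ready step → (I).
(H) is the only step now ready → (H).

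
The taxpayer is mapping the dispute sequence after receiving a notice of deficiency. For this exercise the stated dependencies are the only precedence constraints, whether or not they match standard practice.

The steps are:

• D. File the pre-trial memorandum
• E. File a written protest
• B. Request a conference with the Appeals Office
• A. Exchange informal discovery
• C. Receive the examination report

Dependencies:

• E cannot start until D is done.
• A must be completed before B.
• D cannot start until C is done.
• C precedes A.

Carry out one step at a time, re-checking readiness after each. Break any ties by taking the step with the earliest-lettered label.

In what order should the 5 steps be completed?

C, A, B, D, E

C has no prerequisites → C first.
A and D are both available; A has the earlier label → A.
B and D are both available; B has the earlier label → B.
D is the only step now ready → D.
Next only E has its prerequisites met → E.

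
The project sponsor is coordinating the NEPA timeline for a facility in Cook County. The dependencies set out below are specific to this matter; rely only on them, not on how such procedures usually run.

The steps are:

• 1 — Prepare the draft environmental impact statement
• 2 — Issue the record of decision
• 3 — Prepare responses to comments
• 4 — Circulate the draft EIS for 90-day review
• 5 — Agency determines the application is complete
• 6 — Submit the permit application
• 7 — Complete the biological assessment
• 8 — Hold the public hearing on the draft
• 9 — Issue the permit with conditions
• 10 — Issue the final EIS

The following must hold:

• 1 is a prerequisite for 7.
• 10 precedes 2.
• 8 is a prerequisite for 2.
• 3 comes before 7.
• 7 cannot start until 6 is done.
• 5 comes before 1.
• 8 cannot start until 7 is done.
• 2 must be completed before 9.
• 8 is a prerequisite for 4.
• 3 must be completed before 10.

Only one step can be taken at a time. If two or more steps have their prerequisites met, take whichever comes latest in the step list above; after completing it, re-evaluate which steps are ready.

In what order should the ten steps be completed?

6, 5, 3, 10, 1, 7, 8, 4, 2, 9

6, 5 and 3 have no prerequisites; 6 is listed later, so 6 is first.
Now 5 and 3 have their prerequisites met. 5 is listed later, so 5 next.
3 and 1 are both available; 3 is listed later → 3.
10 and 1 are both available; 10 is listed later → 10.
That leaves 1 as the only ready step → 1.
7 is the only step now ready → 7.
8 is the only step now ready → 8.
Now 4 and 2 have their prerequisites met. 4 is listed later, so 4 next.
That leaves 2 as the only ready step → 2.
9 needed 2, now all done → 9.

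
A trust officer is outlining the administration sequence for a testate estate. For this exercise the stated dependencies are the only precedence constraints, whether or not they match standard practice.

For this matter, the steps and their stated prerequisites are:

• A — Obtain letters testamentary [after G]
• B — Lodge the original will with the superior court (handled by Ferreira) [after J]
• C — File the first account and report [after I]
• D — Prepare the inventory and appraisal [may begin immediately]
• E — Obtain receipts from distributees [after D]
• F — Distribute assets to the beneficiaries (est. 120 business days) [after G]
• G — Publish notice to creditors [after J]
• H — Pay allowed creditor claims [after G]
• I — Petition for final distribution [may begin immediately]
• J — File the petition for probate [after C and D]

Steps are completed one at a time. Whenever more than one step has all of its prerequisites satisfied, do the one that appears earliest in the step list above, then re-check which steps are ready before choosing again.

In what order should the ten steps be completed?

D, E, I, C, J, B, G, A, F, H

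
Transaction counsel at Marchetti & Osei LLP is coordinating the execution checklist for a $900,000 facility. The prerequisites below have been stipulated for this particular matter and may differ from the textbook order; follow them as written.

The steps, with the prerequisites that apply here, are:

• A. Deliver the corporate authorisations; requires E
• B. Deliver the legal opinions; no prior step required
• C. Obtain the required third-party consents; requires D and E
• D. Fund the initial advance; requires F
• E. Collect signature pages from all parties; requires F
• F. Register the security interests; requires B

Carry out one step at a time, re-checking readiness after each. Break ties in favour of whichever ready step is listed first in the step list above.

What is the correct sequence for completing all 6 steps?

B has no prerequisites → B first.
F needed B, now all done → F.
Now D and E have their prerequisites met. D is listed earlier, so D next.
E is the only step now ready → E.
Now A and C have their prerequisites met. A is listed earlier, so A next.
C needed D and E, now all done → C.

B, F, D, E, A, C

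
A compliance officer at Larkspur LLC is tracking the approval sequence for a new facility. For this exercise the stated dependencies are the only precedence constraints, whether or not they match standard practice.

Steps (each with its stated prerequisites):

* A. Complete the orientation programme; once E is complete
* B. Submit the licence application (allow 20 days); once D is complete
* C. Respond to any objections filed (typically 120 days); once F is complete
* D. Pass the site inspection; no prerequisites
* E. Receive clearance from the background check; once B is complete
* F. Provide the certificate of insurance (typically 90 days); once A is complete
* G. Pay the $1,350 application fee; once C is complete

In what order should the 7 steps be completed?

D → B → E → A → F → C → G

D has no prerequisites → D first.
B is the only step now ready → B.
E needed B, now all done → E.
A needed E, now all done → A.
That leaves F as the only ready step → F.
Next only C has its prerequisites met → C.
G is the only step now ready → G.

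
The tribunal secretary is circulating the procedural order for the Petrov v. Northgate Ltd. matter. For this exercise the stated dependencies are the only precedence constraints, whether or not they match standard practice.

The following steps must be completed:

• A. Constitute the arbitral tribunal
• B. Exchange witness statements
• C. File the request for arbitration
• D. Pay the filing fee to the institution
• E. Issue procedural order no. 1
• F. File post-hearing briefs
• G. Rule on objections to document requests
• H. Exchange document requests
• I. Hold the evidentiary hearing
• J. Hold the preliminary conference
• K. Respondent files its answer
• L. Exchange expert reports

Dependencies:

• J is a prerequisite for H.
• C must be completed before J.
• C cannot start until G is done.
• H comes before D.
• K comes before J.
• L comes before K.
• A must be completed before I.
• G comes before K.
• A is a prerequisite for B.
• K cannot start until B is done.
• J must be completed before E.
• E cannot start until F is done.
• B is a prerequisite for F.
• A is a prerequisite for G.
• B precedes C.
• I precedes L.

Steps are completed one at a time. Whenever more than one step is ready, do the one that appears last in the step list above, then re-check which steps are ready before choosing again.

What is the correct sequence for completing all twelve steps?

A is the only step with nothing outstanding, so it goes first.
Ready: I, G and B. I is listed later → I.
L, G and B are all available; L is listed later → L.
Ready: G and B. G is listed later → G.
B is the only step now ready → B.
Ready: K, F and C. K is listed later → K.
Ready: F and C. F is listed later → F.
That leaves C as the only ready step → C.
Next only J has its prerequisites met → J.
H and E are both available; H is listed later → H.
E and D are both available; E is listed later → E.
That leaves D as the only ready step → D.

A, I, L, G, B, K, F, C, J, H, E, D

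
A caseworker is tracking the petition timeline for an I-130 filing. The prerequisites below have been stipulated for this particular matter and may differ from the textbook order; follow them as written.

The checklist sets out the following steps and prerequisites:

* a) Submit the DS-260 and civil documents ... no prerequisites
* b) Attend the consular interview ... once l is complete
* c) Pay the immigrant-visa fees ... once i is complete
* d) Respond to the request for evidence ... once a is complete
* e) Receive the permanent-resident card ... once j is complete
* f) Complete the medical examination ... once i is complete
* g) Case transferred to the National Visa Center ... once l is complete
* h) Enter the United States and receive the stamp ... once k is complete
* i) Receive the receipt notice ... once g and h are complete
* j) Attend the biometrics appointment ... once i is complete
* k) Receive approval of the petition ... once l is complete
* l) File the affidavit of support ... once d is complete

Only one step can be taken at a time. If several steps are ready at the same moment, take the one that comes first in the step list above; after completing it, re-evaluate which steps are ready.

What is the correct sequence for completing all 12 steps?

a → d → l → b → g → k → h → i → c → f → j → e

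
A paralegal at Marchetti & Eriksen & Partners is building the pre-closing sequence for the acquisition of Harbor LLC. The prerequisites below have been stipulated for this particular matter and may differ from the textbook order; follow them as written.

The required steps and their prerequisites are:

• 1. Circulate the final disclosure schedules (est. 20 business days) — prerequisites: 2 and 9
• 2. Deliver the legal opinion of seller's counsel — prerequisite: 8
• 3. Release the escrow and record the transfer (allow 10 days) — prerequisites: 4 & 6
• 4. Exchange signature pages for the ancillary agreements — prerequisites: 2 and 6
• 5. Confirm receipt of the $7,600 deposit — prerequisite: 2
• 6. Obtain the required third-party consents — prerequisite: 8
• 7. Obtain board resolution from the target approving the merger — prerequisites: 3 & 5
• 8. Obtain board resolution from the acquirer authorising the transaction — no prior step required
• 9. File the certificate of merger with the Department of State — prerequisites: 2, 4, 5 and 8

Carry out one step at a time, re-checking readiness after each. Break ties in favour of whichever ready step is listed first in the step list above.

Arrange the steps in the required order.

8, 2, 5, 6, 4, 3, 7, 9, 1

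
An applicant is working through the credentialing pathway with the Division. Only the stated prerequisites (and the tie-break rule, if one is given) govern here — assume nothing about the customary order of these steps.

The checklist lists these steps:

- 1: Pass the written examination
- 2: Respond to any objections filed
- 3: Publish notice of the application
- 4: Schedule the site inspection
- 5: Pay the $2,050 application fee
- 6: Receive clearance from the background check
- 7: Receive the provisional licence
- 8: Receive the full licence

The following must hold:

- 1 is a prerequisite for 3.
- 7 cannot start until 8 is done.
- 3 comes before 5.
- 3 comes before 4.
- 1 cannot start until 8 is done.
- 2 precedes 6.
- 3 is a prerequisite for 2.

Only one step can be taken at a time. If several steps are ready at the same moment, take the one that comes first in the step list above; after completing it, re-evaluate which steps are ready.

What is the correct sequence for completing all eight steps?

8, 1, 3, 2, 4, 5, 6, 7

8 has no prerequisites → 8 first.
1 and 7 are both available; 1 is listed earlier → 1.
Now 3 and 7 have their prerequisites met. 3 is listed earlier, so 3 next.
Now 2, 4, 5 and 7 have their prerequisites met. 2 is listed earlier, so 2 next.
Ready: 4, 5, 6 and 7. 4 is listed earlier → 4.
5, 6 and 7 are all available; 5 is listed earlier → 5.
Ready: 6 and 7. 6 is listed earlier → 6.
Next only 7 has its prerequisites met → 7.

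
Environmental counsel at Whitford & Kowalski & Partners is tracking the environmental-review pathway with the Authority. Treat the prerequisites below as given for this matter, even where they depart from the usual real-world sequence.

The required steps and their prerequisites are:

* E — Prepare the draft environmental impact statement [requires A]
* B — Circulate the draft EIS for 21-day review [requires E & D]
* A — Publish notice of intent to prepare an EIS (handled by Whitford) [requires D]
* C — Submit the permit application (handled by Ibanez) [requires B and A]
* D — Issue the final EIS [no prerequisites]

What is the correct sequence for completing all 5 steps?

D A E B C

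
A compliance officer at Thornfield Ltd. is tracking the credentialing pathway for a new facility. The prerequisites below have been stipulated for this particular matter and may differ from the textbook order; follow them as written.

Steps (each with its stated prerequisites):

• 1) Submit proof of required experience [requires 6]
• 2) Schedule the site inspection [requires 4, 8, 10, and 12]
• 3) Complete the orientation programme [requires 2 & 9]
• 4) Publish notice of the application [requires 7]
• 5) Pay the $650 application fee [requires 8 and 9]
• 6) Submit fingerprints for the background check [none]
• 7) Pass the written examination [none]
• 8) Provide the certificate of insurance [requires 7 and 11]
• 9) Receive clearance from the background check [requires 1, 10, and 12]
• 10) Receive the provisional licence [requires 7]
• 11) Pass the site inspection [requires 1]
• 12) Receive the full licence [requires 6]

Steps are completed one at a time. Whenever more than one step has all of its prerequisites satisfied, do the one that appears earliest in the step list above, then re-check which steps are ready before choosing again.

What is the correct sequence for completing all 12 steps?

6, 1, 7, 4, 10, 11, 8, 12, 2, 9, 3, 5

Nothing is required for 6 and 7. 6 is listed earlier → 6 first.
1, 7 and 12 are all available; 1 is listed earlier → 1.
11 now also ready, so the ready set is {7, 11, 12}; 7 is listed earlier → 7.
4 and 10 now also ready, so the ready set is {4, 10, 11, 12}; 4 is listed earlier → 4.
Now 10, 11 and 12 have their prerequisites met. 10 is listed earlier, so 10 next.
Ready: 11 and 12. 11 is listed earlier → 11.
Ready: 8 and 12. 8 is listed earlier → 8.
12 needed 6, now all done → 12.
2 and 9 are both available; 2 is listed earlier → 2.
9 needed 1, 10 and 12, now all done → 9.
3 and 5 are both available; 3 is listed earlier → 3.
That leaves 5 as the only ready step → 5.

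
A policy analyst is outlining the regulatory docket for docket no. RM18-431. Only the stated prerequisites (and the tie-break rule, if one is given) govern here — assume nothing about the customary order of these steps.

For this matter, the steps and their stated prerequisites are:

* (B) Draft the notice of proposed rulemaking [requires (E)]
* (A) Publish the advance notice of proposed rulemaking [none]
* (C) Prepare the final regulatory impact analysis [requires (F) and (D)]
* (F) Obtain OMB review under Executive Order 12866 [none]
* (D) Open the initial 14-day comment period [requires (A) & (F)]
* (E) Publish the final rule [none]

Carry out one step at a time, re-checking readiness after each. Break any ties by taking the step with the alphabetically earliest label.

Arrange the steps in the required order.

(A), (E), (B), (F), (D), (C)

Nothing is required for (A), (E) and (F). (A) has the earlier label → (A) first.
Ready: (E) and (F). (E) has the earlier label → (E).
(B) now also ready, so the ready set is {(B), (F)}; (B) has the earlier label → (B).
That leaves (F) as the only ready step → (F).
(D) needed (A) and (F), now all done → (D).
That leaves (C) as the only ready step → (C).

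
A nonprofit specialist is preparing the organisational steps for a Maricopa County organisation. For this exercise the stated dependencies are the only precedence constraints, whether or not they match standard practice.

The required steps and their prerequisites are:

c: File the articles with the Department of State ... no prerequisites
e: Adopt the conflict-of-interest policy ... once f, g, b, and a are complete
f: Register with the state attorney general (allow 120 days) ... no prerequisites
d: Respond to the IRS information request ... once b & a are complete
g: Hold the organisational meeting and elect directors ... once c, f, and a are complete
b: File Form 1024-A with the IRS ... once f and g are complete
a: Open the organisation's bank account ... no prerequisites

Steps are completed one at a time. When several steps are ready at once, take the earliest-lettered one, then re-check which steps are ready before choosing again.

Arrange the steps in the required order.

a, c and f have no prerequisites; a has the earlier label, so a is first.
Now c and f have their prerequisites met. c has the earlier label, so c next.
Next only f has its prerequisites met → f.
That leaves g as the only ready step → g.
b needed f and g, now all done → b.
d and e are both available; d has the earlier label → d.
Next only e has its prerequisites met → e.

a, c, f, g, b, d, e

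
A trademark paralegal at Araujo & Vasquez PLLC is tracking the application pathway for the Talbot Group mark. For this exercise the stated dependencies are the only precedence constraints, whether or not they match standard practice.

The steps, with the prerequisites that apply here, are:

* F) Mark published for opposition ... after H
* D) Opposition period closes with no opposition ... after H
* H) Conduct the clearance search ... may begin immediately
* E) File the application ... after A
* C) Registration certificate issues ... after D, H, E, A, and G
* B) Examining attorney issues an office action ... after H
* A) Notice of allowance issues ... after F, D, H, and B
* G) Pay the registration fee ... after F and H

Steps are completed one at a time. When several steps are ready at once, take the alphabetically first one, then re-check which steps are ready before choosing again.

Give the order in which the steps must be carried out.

H → B → D → F → A → E → G → C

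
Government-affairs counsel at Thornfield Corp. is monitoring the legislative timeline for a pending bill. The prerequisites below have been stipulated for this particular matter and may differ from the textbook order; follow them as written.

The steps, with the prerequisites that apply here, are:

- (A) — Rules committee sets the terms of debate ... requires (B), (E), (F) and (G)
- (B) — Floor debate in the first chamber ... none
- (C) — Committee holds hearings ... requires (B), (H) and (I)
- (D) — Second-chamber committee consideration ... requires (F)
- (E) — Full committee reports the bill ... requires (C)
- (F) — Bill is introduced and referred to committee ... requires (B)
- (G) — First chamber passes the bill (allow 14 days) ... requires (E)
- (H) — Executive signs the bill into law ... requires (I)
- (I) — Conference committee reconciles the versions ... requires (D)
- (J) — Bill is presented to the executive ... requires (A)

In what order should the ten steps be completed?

(B) → (F) → (D) → (I) → (H) → (C) → (E) → (G) → (A) → (J)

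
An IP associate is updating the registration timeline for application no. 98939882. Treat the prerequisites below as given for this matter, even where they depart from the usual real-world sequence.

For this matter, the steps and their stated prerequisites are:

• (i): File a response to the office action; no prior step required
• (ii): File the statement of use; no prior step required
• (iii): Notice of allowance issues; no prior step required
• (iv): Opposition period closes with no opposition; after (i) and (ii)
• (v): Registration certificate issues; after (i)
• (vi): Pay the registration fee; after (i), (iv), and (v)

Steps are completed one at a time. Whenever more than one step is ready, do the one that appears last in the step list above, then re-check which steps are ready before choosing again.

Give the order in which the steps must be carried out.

(iii) (ii) (i) (v) (iv) (vi)

(iii), (ii) and (i) have no prerequisites; (iii) is listed later, so (iii) is first.
Ready: (ii) and (i). (ii) is listed later → (ii).
That leaves (i) as the only ready step → (i).
Ready: (v) and (iv). (v) is listed later → (v).
(iv) needed (ii) and (i), now all done → (iv).
(vi) needed (v), (iv) and (i), now all done → (vi).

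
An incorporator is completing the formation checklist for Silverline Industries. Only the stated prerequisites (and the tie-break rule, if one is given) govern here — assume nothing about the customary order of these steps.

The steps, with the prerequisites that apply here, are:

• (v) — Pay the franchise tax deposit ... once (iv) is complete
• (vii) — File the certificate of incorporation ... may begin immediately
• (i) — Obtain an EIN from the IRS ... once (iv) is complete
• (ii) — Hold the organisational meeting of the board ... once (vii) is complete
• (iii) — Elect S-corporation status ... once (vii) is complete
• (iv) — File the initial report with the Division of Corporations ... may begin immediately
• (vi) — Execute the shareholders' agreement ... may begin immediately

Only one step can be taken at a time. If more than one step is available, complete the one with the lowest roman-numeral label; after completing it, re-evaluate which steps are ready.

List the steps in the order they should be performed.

(iv) (i) (v) (vi) (vii) (ii) (iii)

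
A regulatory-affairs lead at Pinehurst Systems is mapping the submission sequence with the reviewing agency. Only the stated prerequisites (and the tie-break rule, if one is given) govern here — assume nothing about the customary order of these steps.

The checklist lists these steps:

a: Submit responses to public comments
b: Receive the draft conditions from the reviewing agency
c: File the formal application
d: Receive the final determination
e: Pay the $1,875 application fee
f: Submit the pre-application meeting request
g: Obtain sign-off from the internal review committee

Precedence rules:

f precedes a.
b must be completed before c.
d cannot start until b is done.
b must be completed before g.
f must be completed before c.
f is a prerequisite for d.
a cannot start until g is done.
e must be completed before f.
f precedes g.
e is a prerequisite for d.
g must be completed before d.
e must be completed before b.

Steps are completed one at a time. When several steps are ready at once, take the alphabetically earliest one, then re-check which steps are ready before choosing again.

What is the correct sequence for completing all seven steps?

e, b, f, c, g, a, d

Only e has no prerequisites, so it is first.
b and f are both available; b has the earlier label → b.
f needed e, now all done → f.
Ready: c and g. c has the earlier label → c.
g needed b and f, now all done → g.
Ready: a and d. a has the earlier label → a.
d needed b, e, f and g, now all done → d.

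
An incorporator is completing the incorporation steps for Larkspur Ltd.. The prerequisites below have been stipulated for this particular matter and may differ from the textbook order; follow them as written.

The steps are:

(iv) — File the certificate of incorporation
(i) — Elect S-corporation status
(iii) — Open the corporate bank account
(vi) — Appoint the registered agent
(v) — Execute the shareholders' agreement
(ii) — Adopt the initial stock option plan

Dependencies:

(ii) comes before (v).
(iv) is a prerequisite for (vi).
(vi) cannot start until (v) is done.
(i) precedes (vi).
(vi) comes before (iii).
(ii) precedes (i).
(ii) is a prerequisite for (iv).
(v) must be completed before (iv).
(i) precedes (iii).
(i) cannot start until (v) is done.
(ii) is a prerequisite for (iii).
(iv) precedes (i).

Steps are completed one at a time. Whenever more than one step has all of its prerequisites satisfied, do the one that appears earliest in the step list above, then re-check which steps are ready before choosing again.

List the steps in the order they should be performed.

(ii) → (v) → (iv) → (i) → (vi) → (iii)

(ii) has no prerequisites → (ii) first.
That leaves (v) as the only ready step → (v).
That leaves (iv) as the only ready step → (iv).
Next only (i) has its prerequisites met → (i).
(vi) needed (iv), (i) and (v), now all done → (vi).
That leaves (iii) as the only ready step → (iii).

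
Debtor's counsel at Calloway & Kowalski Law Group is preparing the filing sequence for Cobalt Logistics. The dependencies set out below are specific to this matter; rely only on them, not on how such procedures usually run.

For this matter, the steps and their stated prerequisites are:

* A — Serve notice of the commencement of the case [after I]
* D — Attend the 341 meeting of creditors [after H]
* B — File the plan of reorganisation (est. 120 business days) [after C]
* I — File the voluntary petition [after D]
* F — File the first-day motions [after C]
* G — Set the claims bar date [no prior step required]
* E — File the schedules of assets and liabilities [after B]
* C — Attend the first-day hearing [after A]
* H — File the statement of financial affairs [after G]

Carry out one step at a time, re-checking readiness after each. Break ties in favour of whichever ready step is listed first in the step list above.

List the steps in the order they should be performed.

G H D I A C B F E

G is the only step with nothing outstanding, so it goes first.
H needed G, now all done → H.
D is the only step now ready → D.
I is the only step now ready → I.
A needed I, now all done → A.
Next only C has its prerequisites met → C.
Now B and F have their prerequisites met. B is listed earlier, so B next.
F and E are both available; F is listed earlier → F.
E needed B, now all done → E.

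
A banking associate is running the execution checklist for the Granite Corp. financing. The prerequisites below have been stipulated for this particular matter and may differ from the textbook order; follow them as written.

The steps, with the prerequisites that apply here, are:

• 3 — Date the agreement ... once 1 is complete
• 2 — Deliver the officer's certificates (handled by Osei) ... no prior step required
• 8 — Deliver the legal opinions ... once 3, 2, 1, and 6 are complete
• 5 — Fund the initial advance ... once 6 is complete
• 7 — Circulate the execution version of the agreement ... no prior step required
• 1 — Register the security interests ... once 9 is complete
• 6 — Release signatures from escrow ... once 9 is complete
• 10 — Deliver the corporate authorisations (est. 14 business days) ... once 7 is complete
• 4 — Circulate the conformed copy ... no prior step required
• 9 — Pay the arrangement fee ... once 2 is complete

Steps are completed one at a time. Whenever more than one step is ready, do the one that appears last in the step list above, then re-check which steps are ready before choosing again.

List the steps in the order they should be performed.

Nothing is required for 4, 7 and 2. 4 is listed later → 4 first.
Now 7 and 2 have their prerequisites met. 7 is listed later, so 7 next.
Now 10 and 2 have their prerequisites met. 10 is listed later, so 10 next.
2 is the only step now ready → 2.
That leaves 9 as the only ready step → 9.
Ready: 6 and 1. 6 is listed later → 6.
5 now also ready, so the ready set is {1, 5}; 1 is listed later → 1.
5 and 3 are both available; 5 is listed later → 5.
3 needed 1, now all done → 3.
Next only 8 has its prerequisites met → 8.

4, 7, 10, 2, 9, 6, 1, 5, 3, 8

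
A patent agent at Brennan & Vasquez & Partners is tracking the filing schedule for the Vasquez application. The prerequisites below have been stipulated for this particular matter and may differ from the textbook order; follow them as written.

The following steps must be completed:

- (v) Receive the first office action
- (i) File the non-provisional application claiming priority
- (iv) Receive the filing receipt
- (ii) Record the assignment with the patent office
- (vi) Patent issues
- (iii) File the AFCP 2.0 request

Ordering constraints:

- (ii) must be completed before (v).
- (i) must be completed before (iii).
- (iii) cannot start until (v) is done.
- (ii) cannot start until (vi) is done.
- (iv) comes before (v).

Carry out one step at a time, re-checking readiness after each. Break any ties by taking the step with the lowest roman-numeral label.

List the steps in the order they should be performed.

Nothing is required for (i), (iv) and (vi). (i) has the earlier label → (i) first.
Ready: (iv) and (vi). (iv) has the earlier label → (iv).
That leaves (vi) as the only ready step → (vi).
(ii) needed (vi), now all done → (ii).
Next only (v) has its prerequisites met → (v).
(iii) needed (i) and (v), now all done → (iii).

(i) → (iv) → (vi) → (ii) → (v) → (iii)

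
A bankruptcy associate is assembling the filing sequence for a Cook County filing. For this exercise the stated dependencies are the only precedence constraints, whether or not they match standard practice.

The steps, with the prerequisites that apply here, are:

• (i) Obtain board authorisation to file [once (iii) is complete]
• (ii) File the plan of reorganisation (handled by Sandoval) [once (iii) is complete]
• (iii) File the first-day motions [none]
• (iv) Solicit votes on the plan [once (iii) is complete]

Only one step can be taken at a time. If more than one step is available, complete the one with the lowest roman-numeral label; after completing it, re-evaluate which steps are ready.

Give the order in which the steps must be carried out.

(iii), (i), (ii), (iv)

Only (iii) has no prerequisites, so it is first.
(i), (ii) and (iv) are all available; (i) has the earlier label → (i).
Ready: (ii) and (iv). (ii) has the earlier label → (ii).
Next only (iv) has its prerequisites met → (iv).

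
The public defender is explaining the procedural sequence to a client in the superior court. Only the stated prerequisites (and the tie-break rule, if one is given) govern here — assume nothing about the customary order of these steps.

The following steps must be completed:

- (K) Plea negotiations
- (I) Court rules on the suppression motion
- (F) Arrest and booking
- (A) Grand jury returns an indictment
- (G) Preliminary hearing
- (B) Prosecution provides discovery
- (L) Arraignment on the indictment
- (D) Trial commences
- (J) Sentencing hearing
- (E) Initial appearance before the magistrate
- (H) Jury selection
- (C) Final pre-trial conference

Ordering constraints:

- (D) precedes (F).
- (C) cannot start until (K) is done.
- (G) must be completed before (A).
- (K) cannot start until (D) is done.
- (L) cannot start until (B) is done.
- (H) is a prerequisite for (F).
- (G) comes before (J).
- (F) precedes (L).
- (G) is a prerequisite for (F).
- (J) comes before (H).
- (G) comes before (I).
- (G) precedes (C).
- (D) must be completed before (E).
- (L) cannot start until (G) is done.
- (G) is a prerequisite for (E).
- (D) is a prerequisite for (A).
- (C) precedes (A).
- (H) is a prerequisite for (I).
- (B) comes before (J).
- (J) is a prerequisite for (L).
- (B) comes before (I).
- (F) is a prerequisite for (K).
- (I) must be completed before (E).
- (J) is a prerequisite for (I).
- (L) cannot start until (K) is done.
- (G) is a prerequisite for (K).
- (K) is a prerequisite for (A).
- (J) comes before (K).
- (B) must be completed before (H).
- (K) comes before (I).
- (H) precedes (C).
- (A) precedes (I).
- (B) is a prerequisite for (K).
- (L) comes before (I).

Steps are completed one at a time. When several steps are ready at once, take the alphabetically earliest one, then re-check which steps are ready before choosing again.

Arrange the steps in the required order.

(B), (D) and (G) have no prerequisites; (B) has the earlier label, so (B) is first.
(D) and (G) are both available; (D) has the earlier label → (D).
(G) is the only step now ready → (G).
That leaves (J) as the only ready step → (J).
(H) needed (B) and (J), now all done → (H).
(F) needed (D), (G) and (H), now all done → (F).
Next only (K) has its prerequisites met → (K).
Now (C) and (L) have their prerequisites met. (C) has the earlier label, so (C) next.
(A) now also ready, so the ready set is {(A), (L)}; (A) has the earlier label → (A).
(L) needed (B), (F), (G), (J) and (K), now all done → (L).
That leaves (I) as the only ready step → (I).
That leaves (E) as the only ready step → (E).

(B) → (D) → (G) → (J) → (H) → (F) → (K) → (C) → (A) → (L) → (I) → (E)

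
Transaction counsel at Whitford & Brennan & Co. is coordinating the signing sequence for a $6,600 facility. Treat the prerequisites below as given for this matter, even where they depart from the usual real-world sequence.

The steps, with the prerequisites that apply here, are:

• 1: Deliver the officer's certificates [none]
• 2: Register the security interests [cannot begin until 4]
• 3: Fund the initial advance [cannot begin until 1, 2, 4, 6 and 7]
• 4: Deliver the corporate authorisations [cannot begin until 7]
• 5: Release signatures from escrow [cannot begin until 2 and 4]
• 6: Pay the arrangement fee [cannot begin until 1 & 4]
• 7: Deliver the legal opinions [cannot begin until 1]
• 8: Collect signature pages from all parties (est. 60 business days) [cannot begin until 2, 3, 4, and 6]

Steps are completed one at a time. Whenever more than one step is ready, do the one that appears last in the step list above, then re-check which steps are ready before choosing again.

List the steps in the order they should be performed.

1 is the only step with nothing outstanding, so it goes first.
7 is the only step now ready → 7.
Next only 4 has its prerequisites met → 4.
Now 6 and 2 have their prerequisites met. 6 is listed later, so 6 next.
2 is the only step now ready → 2.
5 and 3 are both available; 5 is listed later → 5.
3 is the only step now ready → 3.
8 needed 6, 4, 3 and 2, now all done → 8.

1 7 4 6 2 5 3 8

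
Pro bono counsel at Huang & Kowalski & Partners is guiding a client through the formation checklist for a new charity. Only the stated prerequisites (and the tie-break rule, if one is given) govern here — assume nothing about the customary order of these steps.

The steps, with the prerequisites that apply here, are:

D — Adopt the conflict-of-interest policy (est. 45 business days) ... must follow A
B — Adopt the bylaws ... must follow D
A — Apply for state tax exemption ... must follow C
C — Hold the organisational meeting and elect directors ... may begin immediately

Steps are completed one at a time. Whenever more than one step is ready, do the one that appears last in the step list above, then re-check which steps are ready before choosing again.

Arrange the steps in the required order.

C → A → D → B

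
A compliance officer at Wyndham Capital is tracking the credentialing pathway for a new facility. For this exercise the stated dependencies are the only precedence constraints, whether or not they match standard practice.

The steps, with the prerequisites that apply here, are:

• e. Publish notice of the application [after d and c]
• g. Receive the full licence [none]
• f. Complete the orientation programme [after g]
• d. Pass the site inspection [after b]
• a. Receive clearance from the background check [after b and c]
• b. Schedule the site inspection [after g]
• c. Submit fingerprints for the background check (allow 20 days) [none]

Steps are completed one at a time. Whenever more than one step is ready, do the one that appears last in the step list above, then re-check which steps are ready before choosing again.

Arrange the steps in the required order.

Nothing is required for c and g. c is listed later → c first.
g is the only step now ready → g.
Now b and f have their prerequisites met. b is listed later, so b next.
a and d now also ready, so the ready set is {a, d, f}; a is listed later → a.
Now d and f have their prerequisites met. d is listed later, so d next.
Now f and e have their prerequisites met. f is listed later, so f next.
e needed c and d, now all done → e.

c, g, b, a, d, f, e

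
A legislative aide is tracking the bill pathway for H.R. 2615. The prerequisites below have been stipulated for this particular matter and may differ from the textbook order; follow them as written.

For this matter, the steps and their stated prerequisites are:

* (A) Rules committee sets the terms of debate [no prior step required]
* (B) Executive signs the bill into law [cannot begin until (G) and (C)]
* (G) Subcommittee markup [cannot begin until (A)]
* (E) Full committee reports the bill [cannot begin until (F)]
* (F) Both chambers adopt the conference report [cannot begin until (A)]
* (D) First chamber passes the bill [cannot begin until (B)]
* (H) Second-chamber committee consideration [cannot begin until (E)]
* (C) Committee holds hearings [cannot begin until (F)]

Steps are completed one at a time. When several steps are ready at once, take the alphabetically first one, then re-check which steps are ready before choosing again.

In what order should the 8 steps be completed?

(A), (F), (C), (E), (G), (B), (D), (H)

(A) has no prerequisites → (A) first.
Ready: (F) and (G). (F) has the earlier label → (F).
Now (C), (E) and (G) have their prerequisites met. (C) has the earlier label, so (C) next.
(E) and (G) are both available; (E) has the earlier label → (E).
(H) now also ready, so the ready set is {(G), (H)}; (G) has the earlier label → (G).
(B) now also ready, so the ready set is {(B), (H)}; (B) has the earlier label → (B).
Now (D) and (H) have their prerequisites met. (D) has the earlier label, so (D) next.
(H) is the only step now ready → (H).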